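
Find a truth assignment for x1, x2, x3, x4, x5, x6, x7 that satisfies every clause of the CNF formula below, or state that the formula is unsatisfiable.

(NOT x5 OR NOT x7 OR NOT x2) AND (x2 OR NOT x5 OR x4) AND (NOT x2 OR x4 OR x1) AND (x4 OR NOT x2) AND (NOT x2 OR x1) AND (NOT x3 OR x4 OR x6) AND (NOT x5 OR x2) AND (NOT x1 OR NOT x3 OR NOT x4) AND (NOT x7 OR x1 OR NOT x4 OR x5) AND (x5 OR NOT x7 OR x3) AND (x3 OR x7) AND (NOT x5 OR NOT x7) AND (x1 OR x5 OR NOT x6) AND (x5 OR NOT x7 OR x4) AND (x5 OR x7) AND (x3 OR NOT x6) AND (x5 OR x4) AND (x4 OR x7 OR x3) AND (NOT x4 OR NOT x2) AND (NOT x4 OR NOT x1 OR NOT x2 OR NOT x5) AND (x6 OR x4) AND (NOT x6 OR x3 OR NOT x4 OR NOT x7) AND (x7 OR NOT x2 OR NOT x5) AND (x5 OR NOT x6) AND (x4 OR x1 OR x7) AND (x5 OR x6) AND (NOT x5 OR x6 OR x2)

UNSATISFIABLE

Try x4 = true.
(NOT x2) alone gives x2 = false.
(NOT x5) alone gives x5 = false.
(x7) alone gives x7 = true.
(x1) alone gives x1 = true.
(NOT x3) alone gives x3 = false.
That conflicts with the unit clause (x3).
So x4 must be the other value — set x4 = false.
(NOT x2) alone gives x2 = false.
(NOT x5) alone gives x5 = false.
That conflicts with the unit clause (x5).
Neither x4 = true nor x4 = false works.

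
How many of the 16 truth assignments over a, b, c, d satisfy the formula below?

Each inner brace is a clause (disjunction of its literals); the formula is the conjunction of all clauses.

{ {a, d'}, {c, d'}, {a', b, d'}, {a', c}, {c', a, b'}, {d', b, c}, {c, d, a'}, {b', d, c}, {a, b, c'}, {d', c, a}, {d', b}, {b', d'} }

3

There are 2^4 = 16 truth assignments over (a, b, c, d).
Check each against the 12 clauses (columns in the order a, b, c, d):
  F F F F  ✓ satisfies all
  F F F T  ✗ fails (a + d')
  F F T F  ✗ fails (a + b + c')
  F F T T  ✗ fails (a + d')
  F T F F  ✗ fails (b' + d + c)
  F T F T  ✗ fails (a + d')
  F T T F  ✗ fails (c' + a + b')
  F T T T  ✗ fails (a + d')
  T F F F  ✗ fails (a' + c)
  T F F T  ✗ fails (c + d')
  T F T F  ✓ satisfies all
  T F T T  ✗ fails (a' + b + d')
  T T F F  ✗ fails (a' + c)
  T T F T  ✗ fails (c + d')
  T T T F  ✓ satisfies all
  T T T T  ✗ fails (b' + d')
3 of the 16 rows are models.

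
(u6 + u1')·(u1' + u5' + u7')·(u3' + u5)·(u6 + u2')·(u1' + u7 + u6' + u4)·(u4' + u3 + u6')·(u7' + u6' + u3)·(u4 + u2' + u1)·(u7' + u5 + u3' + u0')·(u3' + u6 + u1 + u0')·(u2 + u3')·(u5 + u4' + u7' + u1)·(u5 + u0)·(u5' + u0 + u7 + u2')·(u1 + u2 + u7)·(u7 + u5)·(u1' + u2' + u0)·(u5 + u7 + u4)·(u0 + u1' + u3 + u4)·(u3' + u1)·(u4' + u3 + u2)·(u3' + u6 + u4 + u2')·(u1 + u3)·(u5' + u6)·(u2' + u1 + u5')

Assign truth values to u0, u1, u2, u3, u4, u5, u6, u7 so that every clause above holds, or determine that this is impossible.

u0=1, u1=1, u2=1, u3=1, u4=1, u5=1, u6=1, u7=0

Branch on u6: set u6 = 1.
Branch on u3: set u3 = 1.
Unit clause (u5) forces u5 = 1.
Unit clause (u2) forces u2 = 1.
Unit clause (u1) forces u1 = 1.
Unit clause (u7') forces u7 = 0.
Unit clause (u4) forces u4 = 1.
Unit clause (u0) forces u0 = 1.
Every clause now holds.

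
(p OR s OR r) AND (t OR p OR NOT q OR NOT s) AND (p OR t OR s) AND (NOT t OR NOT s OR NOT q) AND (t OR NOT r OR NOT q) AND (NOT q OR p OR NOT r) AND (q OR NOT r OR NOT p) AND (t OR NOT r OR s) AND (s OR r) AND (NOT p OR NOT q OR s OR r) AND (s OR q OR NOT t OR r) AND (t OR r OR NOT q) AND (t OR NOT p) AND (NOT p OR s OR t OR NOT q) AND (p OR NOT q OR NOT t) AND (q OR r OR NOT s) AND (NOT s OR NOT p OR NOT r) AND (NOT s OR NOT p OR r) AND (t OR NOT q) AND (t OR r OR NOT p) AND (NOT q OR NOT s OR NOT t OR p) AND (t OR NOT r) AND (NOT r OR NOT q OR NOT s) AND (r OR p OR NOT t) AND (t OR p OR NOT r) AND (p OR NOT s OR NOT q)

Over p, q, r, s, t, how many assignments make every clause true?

3

There are 2^5 = 32 truth assignments over (p, q, r, s, t).
Split on t. With t = true, the clauses containing t are satisfied and NOT t drops from the rest; 3 of the 2^4 = 16 assignments to the other variables satisfy what remains.
With t = false, by the same count on the reduced clause set, 0 assignments work.
(One model: p=F, q=F, r=T, s=F, t=T.)
Total: 3 + 0 = 3.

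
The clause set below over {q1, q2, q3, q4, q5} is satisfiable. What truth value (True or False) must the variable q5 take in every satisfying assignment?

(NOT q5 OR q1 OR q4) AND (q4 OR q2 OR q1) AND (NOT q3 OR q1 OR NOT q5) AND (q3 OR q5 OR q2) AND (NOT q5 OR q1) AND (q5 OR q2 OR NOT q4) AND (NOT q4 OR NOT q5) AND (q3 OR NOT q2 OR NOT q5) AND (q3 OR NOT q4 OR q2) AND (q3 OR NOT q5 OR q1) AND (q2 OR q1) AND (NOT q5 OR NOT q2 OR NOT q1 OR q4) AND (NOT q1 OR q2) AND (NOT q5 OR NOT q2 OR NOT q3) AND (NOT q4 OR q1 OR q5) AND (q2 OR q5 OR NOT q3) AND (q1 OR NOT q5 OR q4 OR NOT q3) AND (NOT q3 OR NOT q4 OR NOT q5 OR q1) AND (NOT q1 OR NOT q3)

Suppose q5 = true.
The clause (q1) is unit, so q1 = true.
The clause (NOT q4) is unit, so q4 = false.
The clause (NOT q2) is unit, so q2 = false.
Now (q2) is unsatisfied and unit — conflict.
So every satisfying assignment has q5 = False.

False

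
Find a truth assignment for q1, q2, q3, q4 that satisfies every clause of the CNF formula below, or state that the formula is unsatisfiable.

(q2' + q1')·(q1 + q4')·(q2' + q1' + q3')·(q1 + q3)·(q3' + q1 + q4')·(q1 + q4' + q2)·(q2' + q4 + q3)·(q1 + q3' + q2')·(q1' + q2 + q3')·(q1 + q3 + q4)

Suppose q2 = 0.
Suppose q1 = 1.
The clause (q3') is unit, so q3 = 0.
No clause remains; q4 is free.

q1 ↦ 1; q2 ↦ 0; q3 ↦ 0; q4 ↦ 0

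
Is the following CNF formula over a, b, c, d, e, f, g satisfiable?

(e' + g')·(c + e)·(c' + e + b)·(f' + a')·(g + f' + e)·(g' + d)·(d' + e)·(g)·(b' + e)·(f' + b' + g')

No, unsatisfiable

From the singleton clause (g), g = 1.
From the singleton clause (e'), e = 0.
From the singleton clause (c), c = 1.
From the singleton clause (b), b = 1.
Now (b') is unsatisfied and unit — conflict.
No assignment satisfies every clause.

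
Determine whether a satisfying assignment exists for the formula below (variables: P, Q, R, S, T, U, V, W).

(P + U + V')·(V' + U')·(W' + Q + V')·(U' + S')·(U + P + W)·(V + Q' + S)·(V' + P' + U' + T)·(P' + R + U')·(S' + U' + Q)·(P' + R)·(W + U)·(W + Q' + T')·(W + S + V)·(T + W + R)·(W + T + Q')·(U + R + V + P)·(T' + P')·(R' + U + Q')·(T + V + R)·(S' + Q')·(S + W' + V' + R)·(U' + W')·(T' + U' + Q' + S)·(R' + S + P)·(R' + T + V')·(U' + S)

Yes

Branch on V: set V = 0.
Branch on U: set U = 0.
From the singleton clause (W), W = 1.
Branch on Q: set Q = 0.
Branch on P: set P = 1.
From the singleton clause (R), R = 1.
From the singleton clause (T'), T = 0.
All clauses hold; S can take either value.
A satisfying assignment: P ↦ 1,  Q ↦ 0,  R ↦ 1,  S ↦ 1,  T ↦ 0,  U ↦ 0,  V ↦ 0,  W ↦ 1.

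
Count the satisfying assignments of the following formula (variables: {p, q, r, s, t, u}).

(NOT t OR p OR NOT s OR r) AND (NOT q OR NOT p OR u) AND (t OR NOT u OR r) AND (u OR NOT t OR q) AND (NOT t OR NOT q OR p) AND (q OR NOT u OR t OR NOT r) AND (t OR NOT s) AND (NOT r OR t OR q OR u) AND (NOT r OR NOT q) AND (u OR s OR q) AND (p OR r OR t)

9

There are 2^6 = 64 truth assignments over (p, q, r, s, t, u).
Split on u. With u = true, the clauses containing u are satisfied and NOT u drops from the rest; 9 of the 2^5 = 32 assignments to the other variables satisfy what remains.
With u = false, by the same count on the reduced clause set, 0 assignments work.
(One model: p=F, q=F, r=F, s=F, t=T, u=T.)
Total: 9 + 0 = 9.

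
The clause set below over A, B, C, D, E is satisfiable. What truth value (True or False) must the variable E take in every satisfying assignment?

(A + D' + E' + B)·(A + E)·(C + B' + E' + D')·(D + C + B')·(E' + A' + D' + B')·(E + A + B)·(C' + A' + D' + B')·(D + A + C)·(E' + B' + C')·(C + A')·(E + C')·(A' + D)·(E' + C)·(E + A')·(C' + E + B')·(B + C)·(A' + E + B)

True

Suppose E = 0.
The clause (A) is unit, so A = 1.
But (A') is also a unit clause — contradiction.
So every satisfying assignment has E = True.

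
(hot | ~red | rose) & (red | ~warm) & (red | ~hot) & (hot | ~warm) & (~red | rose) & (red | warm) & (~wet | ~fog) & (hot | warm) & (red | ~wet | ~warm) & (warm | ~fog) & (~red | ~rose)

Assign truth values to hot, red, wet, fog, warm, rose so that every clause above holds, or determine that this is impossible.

UNSATISFIABLE

Try red = 1.
The clause (rose) is unit, so rose = 1.
That conflicts with the unit clause (~rose).
So red must be the other value — set red = 0.
The clause (~warm) is unit, so warm = 0.
That conflicts with the unit clause (warm).
Both values of red lead to a conflict.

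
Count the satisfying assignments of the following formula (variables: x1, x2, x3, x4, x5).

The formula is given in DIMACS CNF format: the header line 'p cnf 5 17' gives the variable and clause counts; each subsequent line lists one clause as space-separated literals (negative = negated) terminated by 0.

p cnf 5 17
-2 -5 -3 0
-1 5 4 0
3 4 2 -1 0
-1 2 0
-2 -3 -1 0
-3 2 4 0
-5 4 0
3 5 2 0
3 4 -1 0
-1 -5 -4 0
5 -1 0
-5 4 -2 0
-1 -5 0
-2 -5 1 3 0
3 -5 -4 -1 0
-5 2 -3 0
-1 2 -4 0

There are 2^5 = 32 truth assignments over (x1, x2, x3, x4, x5).
Split on x4. With x4 = True, the clauses containing x4 are satisfied and ¬x4 drops from the rest; 4 of the 2^4 = 16 assignments to the other variables satisfy what remains.
With x4 = False, by the same count on the reduced clause set, 2 assignments work.
(One model: x1=F, x2=F, x3=F, x4=T, x5=T.)
Total: 4 + 2 = 6.

6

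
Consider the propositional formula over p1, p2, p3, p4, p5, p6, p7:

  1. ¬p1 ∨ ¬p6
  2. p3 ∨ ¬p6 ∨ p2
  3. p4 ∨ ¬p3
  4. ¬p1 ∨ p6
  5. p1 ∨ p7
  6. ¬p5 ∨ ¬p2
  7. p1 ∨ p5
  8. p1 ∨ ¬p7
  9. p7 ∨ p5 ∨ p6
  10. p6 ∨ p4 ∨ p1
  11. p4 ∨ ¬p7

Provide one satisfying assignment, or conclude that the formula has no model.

Try p1 = False.
Unit clause (p7) forces p7 = True.
That conflicts with the unit clause (¬p7).
Undo p1 and try p1 = True.
Unit clause (¬p6) forces p6 = False.
That conflicts with the unit clause (p6).
Neither p1 = True nor p1 = False works.

UNSATISFIABLE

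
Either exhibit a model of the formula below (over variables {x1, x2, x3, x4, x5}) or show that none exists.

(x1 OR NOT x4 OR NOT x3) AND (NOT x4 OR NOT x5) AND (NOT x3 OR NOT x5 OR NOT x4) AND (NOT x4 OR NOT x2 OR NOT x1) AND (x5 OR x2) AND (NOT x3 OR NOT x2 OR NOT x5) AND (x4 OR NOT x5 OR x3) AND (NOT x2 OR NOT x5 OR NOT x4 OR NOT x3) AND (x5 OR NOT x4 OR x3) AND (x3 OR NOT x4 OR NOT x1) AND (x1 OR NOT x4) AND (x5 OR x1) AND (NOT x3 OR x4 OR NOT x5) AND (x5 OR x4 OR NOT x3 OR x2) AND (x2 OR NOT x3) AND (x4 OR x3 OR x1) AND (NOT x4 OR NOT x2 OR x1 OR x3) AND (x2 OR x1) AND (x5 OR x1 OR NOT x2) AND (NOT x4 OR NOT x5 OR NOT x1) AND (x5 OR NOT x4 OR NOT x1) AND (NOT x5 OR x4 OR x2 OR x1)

x1=true, x2=true, x3=true, x4=false, x5=false

Case x4 = false:
Case x5 = false:
Unit clause (x2) forces x2 = true.
Unit clause (x1) forces x1 = true.
Every clause is now satisfied; x3 is unconstrained.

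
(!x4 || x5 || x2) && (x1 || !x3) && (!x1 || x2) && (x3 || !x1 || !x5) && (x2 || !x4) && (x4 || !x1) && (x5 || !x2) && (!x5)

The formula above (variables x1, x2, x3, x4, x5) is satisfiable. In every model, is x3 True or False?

Suppose x3 = true.
The clause (x1) is unit, so x1 = true.
The clause (x2) is unit, so x2 = true.
The clause (x4) is unit, so x4 = true.
The clause (x5) is unit, so x5 = true.
Now (!x5) is unsatisfied and unit — conflict.
So every satisfying assignment has x3 = False.

False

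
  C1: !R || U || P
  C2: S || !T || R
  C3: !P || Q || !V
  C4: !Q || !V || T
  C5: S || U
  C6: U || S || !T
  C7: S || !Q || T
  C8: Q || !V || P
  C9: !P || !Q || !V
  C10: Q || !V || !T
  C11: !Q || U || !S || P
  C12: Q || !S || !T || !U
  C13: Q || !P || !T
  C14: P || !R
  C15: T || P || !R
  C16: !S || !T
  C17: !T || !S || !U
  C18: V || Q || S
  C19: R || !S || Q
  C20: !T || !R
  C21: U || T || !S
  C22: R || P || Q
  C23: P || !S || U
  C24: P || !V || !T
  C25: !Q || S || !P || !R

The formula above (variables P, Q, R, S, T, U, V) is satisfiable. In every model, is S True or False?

True

Suppose S = false.
(U) alone gives U = true.
Try T = false.
(!Q) alone gives Q = false.
(V) alone gives V = true.
(!P) alone gives P = false.
But (P) is also a unit clause — contradiction.
Undo T and try T = true.
(R) alone gives R = true.
But (!R) is also a unit clause — contradiction.
Either choice for T ends in contradiction.
So every satisfying assignment has S = True.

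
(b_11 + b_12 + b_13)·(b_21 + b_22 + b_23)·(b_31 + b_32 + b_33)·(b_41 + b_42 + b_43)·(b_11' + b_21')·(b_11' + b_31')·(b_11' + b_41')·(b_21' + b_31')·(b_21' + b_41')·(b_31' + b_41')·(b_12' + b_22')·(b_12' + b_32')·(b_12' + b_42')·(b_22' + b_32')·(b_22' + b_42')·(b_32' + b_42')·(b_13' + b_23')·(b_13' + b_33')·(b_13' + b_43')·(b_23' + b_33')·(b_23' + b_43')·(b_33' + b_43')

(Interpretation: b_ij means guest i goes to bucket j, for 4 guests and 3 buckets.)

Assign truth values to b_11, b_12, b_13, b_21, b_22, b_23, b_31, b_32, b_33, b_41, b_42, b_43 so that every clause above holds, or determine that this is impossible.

Case b_11 = 0:
Case b_12 = 1:
The clause (b_22') is unit, so b_22 = 0.
The clause (b_32') is unit, so b_32 = 0.
The clause (b_42') is unit, so b_42 = 0.
Case b_21 = 1:
The clause (b_31') is unit, so b_31 = 0.
The clause (b_33) is unit, so b_33 = 1.
The clause (b_41') is unit, so b_41 = 0.
The clause (b_43) is unit, so b_43 = 1.
That conflicts with the unit clause (b_43').
That branch fails; take b_21 = 0 instead.
The clause (b_23) is unit, so b_23 = 1.
The clause (b_13') is unit, so b_13 = 0.
The clause (b_33') is unit, so b_33 = 0.
The clause (b_31) is unit, so b_31 = 1.
The clause (b_41') is unit, so b_41 = 0.
The clause (b_43) is unit, so b_43 = 1.
That conflicts with the unit clause (b_43').
Neither b_21 = 1 nor b_21 = 0 works.
That branch fails; take b_12 = 0 instead.
The clause (b_13) is unit, so b_13 = 1.
The clause (b_23') is unit, so b_23 = 0.
The clause (b_33') is unit, so b_33 = 0.
The clause (b_43') is unit, so b_43 = 0.
Case b_21 = 1:
The clause (b_31') is unit, so b_31 = 0.
The clause (b_32) is unit, so b_32 = 1.
The clause (b_41') is unit, so b_41 = 0.
The clause (b_42) is unit, so b_42 = 1.
That conflicts with the unit clause (b_42').
That branch fails; take b_21 = 0 instead.
The clause (b_22) is unit, so b_22 = 1.
The clause (b_32') is unit, so b_32 = 0.
The clause (b_31) is unit, so b_31 = 1.
The clause (b_41') is unit, so b_41 = 0.
The clause (b_42) is unit, so b_42 = 1.
That conflicts with the unit clause (b_42').
Neither b_21 = 1 nor b_21 = 0 works.
Neither b_12 = 1 nor b_12 = 0 works.
That branch fails; take b_11 = 1 instead.
The clause (b_21') is unit, so b_21 = 0.
The clause (b_31') is unit, so b_31 = 0.
The clause (b_41') is unit, so b_41 = 0.
Case b_22 = 1:
The clause (b_12') is unit, so b_12 = 0.
The clause (b_32') is unit, so b_32 = 0.
The clause (b_33) is unit, so b_33 = 1.
The clause (b_42') is unit, so b_42 = 0.
The clause (b_43) is unit, so b_43 = 1.
That conflicts with the unit clause (b_43').
That branch fails; take b_22 = 0 instead.
The clause (b_23) is unit, so b_23 = 1.
The clause (b_13') is unit, so b_13 = 0.
The clause (b_33') is unit, so b_33 = 0.
The clause (b_32) is unit, so b_32 = 1.
The clause (b_12') is unit, so b_12 = 0.
The clause (b_42') is unit, so b_42 = 0.
The clause (b_43) is unit, so b_43 = 1.
That conflicts with the unit clause (b_43').
Neither b_22 = 1 nor b_22 = 0 works.
Neither b_11 = 1 nor b_11 = 0 works.

UNSATISFIABLE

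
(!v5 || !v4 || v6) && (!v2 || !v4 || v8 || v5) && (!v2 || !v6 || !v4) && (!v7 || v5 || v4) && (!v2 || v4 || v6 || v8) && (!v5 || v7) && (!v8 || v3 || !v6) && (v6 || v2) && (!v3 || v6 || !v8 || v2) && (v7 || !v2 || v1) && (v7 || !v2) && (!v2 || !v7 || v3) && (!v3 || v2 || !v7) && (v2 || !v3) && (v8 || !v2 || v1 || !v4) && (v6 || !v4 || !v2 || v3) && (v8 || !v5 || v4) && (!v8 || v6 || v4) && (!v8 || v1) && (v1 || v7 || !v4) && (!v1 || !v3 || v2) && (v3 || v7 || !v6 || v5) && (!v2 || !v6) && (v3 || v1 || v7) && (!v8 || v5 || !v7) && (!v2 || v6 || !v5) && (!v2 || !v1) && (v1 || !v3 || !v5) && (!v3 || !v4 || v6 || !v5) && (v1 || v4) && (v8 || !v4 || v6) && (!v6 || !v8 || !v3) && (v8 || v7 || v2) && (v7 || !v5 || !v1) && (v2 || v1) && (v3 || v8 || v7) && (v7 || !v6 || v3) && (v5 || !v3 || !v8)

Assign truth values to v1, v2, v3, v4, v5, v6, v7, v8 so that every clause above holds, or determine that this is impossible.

v1 ↦ true, v2 ↦ false, v3 ↦ false, v4 ↦ true, v5 ↦ true, v6 ↦ true, v7 ↦ true, v8 ↦ false

Branch on v5: set v5 = true.
(v7) alone gives v7 = true.
Branch on v4: set v4 = true.
(v6) alone gives v6 = true.
(!v2) alone gives v2 = false.
(!v3) alone gives v3 = false.
(!v8) alone gives v8 = false.
(v1) alone gives v1 = true.
All clauses are satisfied.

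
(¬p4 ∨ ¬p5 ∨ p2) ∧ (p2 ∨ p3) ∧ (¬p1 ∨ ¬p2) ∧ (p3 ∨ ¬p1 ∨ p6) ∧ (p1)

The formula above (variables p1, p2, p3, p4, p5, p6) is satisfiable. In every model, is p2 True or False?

False

Suppose p2 = True.
(¬p1) alone gives p1 = False.
But (p1) is also a unit clause — contradiction.
So every satisfying assignment has p2 = False.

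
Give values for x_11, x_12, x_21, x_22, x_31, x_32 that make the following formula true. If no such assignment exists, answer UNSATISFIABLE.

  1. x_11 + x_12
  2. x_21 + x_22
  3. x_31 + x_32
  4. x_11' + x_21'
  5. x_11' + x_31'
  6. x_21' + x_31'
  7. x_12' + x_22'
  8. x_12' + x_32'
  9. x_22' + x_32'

Suppose x_11 = 1.
(x_21') alone gives x_21 = 0.
(x_22) alone gives x_22 = 1.
(x_31') alone gives x_31 = 0.
(x_32) alone gives x_32 = 1.
That conflicts with the unit clause (x_32').
That branch fails; take x_11 = 0 instead.
(x_12) alone gives x_12 = 1.
(x_22') alone gives x_22 = 0.
(x_21) alone gives x_21 = 1.
(x_31') alone gives x_31 = 0.
(x_32) alone gives x_32 = 1.
That conflicts with the unit clause (x_32').
Neither x_11 = 1 nor x_11 = 0 works.

UNSATISFIABLE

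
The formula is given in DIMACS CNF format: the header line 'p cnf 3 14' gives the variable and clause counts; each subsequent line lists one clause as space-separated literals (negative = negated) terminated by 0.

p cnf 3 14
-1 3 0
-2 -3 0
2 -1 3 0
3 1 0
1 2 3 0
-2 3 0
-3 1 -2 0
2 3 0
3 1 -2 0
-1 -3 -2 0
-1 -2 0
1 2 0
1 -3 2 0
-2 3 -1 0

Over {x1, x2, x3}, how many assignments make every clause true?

There are 2^3 = 8 truth assignments over (x1, x2, x3).
Split on x1. With x1 = True, the clauses containing x1 are satisfied and ¬x1 drops from the rest; 1 of the 2^2 = 4 assignments to the other variables satisfy what remains.
With x1 = False, by the same count on the reduced clause set, 0 assignments work.
Total: 1 + 0 = 1.

1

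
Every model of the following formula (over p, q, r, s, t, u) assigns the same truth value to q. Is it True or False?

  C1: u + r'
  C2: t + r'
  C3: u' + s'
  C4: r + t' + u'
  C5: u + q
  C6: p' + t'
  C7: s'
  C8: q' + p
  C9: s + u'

Suppose q = 0.
(u) alone gives u = 1.
(s') alone gives s = 0.
That conflicts with the unit clause (s).
So every satisfying assignment has q = True.

True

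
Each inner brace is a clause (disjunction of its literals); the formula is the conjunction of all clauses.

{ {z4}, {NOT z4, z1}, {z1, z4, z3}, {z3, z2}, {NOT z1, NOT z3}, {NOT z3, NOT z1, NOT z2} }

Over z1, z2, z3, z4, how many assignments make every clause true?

1

There are 2^4 = 16 truth assignments over (z1, z2, z3, z4).
Split on z1. With z1 = true, the clauses containing z1 are satisfied and NOT z1 drops from the rest; 1 of the 2^3 = 8 assignments to the other variables satisfy what remains.
With z1 = false, by the same count on the reduced clause set, 0 assignments work.
(One model: z1=T, z2=T, z3=F, z4=T.)
Total: 1 + 0 = 1.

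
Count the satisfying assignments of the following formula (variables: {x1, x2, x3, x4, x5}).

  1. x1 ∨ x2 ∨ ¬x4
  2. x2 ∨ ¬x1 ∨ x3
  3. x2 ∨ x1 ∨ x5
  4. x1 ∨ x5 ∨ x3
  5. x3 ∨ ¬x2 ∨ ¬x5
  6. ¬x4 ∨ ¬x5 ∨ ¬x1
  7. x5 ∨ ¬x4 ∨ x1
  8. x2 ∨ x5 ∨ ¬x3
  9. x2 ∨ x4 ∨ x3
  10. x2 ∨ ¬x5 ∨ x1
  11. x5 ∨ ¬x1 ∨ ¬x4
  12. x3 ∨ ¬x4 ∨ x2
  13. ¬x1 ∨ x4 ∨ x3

6

There are 2^5 = 32 truth assignments over (x1, x2, x3, x4, x5).
Split on x5. With x5 = True, the clauses containing x5 are satisfied and ¬x5 drops from the rest; 4 of the 2^4 = 16 assignments to the other variables satisfy what remains.
With x5 = False, by the same count on the reduced clause set, 2 assignments work.
(One model: x1=F, x2=T, x3=T, x4=F, x5=F.)
Total: 4 + 2 = 6.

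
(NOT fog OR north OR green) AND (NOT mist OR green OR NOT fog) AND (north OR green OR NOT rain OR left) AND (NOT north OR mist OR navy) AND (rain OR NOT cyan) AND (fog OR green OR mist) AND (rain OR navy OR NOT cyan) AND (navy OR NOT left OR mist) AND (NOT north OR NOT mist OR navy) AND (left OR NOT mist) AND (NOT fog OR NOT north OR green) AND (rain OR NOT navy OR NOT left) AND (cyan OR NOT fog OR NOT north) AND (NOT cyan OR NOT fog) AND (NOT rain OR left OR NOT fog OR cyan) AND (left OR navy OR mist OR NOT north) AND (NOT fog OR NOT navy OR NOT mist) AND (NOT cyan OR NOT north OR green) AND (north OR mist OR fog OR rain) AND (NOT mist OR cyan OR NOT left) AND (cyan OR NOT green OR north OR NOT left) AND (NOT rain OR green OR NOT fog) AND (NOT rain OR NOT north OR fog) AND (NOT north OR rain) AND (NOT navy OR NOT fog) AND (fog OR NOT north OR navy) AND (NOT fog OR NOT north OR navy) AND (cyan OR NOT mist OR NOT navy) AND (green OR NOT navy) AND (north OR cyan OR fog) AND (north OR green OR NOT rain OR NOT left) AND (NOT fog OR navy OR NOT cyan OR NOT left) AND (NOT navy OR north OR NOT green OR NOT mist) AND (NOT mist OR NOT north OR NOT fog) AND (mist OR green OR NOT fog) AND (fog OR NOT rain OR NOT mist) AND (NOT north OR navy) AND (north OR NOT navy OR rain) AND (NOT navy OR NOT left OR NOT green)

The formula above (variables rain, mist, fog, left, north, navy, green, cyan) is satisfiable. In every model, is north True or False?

Suppose north = true.
From the singleton clause (rain), rain = true.
From the singleton clause (fog), fog = true.
From the singleton clause (green), green = true.
From the singleton clause (cyan), cyan = true.
But (NOT cyan) is also a unit clause — contradiction.
So every satisfying assignment has north = False.

False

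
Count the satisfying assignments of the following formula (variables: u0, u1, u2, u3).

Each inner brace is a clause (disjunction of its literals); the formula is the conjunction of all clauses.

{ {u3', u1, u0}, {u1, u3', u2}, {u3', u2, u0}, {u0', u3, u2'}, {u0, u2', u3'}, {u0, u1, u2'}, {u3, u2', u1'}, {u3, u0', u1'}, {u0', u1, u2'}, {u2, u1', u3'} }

4

There are 2^4 = 16 truth assignments over (u0, u1, u2, u3).
Split on u2. With u2 = 1, the clauses containing u2 are satisfied and u2' drops from the rest; 1 of the 2^3 = 8 assignments to the other variables satisfy what remains.
With u2 = 0, by the same count on the reduced clause set, 3 assignments work.
Total: 1 + 3 = 4.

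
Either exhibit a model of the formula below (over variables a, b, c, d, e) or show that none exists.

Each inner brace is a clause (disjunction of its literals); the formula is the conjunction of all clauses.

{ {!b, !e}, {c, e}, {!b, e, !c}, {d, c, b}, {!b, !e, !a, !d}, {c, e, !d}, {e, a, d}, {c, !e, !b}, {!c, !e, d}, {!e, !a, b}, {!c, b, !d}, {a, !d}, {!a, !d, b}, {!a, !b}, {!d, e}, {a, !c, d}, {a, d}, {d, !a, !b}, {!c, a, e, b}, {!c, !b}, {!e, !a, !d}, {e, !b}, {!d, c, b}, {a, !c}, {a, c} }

a: true; b: false; c: true; d: false; e: false

Case b = false:
Case c = true:
Unit clause (!d) forces d = false.
Unit clause (!e) forces e = false.
Unit clause (a) forces a = true.
This assignment satisfies each clause.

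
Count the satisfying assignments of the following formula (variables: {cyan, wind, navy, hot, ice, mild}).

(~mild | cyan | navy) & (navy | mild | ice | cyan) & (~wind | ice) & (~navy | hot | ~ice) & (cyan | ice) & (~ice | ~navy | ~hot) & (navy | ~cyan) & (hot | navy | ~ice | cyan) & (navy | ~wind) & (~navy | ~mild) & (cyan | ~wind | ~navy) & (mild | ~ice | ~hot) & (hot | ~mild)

There are 2^6 = 64 truth assignments over (cyan, wind, navy, hot, ice, mild).
Split on cyan. With cyan = 1, the clauses containing cyan are satisfied and ~cyan drops from the rest; 2 of the 2^5 = 32 assignments to the other variables satisfy what remains.
With cyan = 0, by the same count on the reduced clause set, 0 assignments work.
(One model: cyan=T, wind=F, navy=T, hot=F, ice=F, mild=F.)
Total: 2 + 0 = 2.

2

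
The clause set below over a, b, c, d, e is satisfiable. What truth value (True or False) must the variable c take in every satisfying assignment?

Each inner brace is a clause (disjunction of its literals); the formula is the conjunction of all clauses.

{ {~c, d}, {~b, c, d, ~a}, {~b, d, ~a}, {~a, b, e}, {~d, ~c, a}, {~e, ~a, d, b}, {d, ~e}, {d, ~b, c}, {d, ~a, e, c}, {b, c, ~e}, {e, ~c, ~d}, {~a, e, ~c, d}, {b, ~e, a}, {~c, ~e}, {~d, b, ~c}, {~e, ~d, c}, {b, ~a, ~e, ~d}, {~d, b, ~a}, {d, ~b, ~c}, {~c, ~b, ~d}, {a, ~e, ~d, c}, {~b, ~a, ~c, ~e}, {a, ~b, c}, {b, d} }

Suppose c = 1.
(d) alone gives d = 1.
(a) alone gives a = 1.
(e) alone gives e = 1.
That conflicts with the unit clause (~e).
So every satisfying assignment has c = False.

False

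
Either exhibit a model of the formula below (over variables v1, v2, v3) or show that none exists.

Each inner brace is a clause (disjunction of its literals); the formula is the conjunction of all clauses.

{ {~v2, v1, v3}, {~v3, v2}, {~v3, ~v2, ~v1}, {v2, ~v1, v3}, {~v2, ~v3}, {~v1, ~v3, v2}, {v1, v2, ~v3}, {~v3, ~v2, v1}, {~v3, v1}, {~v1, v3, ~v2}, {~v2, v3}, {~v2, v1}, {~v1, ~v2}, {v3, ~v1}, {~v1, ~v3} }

Branch on v3: set v3 = 0.
Unit clause (~v2) forces v2 = 0.
Unit clause (~v1) forces v1 = 0.
This assignment satisfies each clause.

v1: 0; v2: 0; v3: 0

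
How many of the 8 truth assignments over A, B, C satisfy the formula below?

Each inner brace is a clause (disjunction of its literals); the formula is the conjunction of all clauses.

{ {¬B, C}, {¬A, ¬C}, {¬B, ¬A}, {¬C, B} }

3

There are 2^3 = 8 truth assignments over (A, B, C).
Check each against the 4 clauses (columns in the order A, B, C):
  F F F  ✓ satisfies all
  F F T  ✗ fails (¬C ∨ B)
  F T F  ✗ fails (¬B ∨ C)
  F T T  ✓ satisfies all
  T F F  ✓ satisfies all
  T F T  ✗ fails (¬A ∨ ¬C)
  T T F  ✗ fails (¬B ∨ C)
  T T T  ✗ fails (¬A ∨ ¬C)
3 of the 8 rows are models.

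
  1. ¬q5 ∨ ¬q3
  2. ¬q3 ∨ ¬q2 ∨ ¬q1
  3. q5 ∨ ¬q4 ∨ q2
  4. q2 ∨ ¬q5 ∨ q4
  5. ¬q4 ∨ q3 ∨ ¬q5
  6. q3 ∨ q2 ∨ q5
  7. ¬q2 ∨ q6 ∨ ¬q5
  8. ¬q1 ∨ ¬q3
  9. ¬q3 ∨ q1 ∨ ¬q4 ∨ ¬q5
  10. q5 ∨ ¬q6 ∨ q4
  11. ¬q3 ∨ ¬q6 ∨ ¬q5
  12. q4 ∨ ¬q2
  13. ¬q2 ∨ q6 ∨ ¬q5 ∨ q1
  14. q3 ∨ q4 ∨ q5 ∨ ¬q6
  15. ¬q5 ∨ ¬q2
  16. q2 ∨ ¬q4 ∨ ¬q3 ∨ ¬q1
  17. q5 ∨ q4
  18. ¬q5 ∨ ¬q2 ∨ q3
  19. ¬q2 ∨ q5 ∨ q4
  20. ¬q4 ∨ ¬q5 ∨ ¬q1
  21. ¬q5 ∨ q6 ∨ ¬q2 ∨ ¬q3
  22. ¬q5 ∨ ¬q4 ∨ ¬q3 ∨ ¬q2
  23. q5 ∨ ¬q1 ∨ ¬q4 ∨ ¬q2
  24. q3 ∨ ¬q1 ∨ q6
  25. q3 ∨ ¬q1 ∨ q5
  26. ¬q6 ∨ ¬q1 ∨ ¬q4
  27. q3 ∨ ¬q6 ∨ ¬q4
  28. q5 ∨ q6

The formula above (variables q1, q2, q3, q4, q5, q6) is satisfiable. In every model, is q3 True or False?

Suppose q3 = False.
Suppose q4 = False.
From the singleton clause (¬q2), q2 = False.
From the singleton clause (¬q5), q5 = False.
Now (q5) is unsatisfied and unit — conflict.
Undo q4 and try q4 = True.
From the singleton clause (¬q5), q5 = False.
From the singleton clause (q2), q2 = True.
From the singleton clause (¬q1), q1 = False.
From the singleton clause (¬q6), q6 = False.
Now (q6) is unsatisfied and unit — conflict.
Neither q4 = True nor q4 = False works.
So every satisfying assignment has q3 = True.

True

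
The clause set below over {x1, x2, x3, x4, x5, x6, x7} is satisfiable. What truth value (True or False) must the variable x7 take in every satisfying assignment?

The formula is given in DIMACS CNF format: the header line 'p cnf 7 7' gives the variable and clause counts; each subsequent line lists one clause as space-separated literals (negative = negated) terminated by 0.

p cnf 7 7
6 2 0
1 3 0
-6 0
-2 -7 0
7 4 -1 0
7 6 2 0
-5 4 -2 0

False

Suppose x7 = True.
Unit clause (¬x6) forces x6 = False.
Unit clause (x2) forces x2 = True.
That conflicts with the unit clause (¬x2).
So every satisfying assignment has x7 = False.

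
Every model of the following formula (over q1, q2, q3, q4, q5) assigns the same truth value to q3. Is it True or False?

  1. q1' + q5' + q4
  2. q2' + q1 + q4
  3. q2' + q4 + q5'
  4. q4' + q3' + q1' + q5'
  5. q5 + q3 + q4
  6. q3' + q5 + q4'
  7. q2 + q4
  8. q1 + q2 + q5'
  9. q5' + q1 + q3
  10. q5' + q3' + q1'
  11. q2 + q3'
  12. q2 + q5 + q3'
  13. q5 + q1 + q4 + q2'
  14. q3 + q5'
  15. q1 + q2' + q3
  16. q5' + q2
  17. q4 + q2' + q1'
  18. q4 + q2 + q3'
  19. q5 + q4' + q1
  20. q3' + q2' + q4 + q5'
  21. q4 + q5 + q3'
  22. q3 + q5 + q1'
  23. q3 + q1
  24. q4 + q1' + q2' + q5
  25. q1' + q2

Suppose q3 = 0.
From the singleton clause (q5'), q5 = 0.
From the singleton clause (q4), q4 = 1.
From the singleton clause (q1), q1 = 1.
Now (q1') is unsatisfied and unit — conflict.
So every satisfying assignment has q3 = True.

True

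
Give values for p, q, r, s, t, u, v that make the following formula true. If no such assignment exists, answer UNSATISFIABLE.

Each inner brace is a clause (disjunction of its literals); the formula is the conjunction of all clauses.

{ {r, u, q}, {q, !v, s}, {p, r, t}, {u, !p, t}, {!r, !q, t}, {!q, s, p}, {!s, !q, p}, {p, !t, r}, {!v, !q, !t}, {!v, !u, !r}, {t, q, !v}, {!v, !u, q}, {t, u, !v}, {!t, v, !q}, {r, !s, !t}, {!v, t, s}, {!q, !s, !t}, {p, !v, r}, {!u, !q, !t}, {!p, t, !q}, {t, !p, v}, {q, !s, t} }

p: false, q: false, r: true, s: false, t: false, u: true, v: false

Suppose r = true.
Suppose q = false.
Suppose v = false.
Suppose t = false.
(!p) alone gives p = false.
(!s) alone gives s = false.
No clause remains; u is free.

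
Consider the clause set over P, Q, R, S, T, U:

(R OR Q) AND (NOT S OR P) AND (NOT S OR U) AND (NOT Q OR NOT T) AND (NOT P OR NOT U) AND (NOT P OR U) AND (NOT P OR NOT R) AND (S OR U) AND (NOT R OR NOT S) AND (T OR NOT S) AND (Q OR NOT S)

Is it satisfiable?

Satisfiable

Suppose R = false.
From the singleton clause (Q), Q = true.
From the singleton clause (NOT T), T = false.
From the singleton clause (NOT S), S = false.
From the singleton clause (U), U = true.
From the singleton clause (NOT P), P = false.
Every clause now holds.
A satisfying assignment: P: false, Q: true, R: false, S: false, T: false, U: true.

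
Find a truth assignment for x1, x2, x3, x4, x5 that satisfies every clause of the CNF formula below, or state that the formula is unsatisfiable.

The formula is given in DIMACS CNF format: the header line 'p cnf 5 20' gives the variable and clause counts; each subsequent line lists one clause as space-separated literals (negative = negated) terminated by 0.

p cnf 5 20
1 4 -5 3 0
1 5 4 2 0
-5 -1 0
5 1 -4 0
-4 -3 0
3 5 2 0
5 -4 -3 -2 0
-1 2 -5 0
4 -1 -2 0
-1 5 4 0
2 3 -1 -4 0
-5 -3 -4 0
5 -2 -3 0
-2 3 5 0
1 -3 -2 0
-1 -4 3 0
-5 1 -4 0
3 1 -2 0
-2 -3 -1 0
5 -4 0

Suppose x5 = True.
Unit clause (¬x1) forces x1 = False.
Unit clause (¬x4) forces x4 = False.
Unit clause (x3) forces x3 = True.
Unit clause (¬x2) forces x2 = False.
Every clause now holds.

x1=False; x2=False; x3=True; x4=False; x5=True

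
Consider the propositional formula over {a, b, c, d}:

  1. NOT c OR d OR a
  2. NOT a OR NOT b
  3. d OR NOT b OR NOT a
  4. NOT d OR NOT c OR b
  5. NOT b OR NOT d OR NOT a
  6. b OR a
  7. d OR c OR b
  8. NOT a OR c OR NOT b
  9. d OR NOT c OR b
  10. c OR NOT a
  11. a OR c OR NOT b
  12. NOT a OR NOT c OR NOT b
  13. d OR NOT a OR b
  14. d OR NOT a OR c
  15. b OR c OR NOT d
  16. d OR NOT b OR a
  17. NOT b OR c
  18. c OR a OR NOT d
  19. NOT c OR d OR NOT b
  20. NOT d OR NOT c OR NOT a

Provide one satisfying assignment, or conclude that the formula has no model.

Suppose a = false.
The clause (b) is unit, so b = true.
The clause (c) is unit, so c = true.
The clause (d) is unit, so d = true.
All clauses are satisfied.

a ↦ false; b ↦ true; c ↦ true; d ↦ true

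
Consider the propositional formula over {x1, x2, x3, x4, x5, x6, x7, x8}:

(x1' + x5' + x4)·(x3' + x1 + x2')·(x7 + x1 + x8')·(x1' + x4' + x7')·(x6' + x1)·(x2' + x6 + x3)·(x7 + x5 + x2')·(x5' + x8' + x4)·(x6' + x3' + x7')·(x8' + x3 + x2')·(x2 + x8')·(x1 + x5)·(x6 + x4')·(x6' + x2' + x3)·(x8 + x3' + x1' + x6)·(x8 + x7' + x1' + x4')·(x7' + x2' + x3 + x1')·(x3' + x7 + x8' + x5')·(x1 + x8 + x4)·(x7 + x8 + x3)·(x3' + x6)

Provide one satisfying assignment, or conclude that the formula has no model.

Try x6 = 1.
Unit clause (x1) forces x1 = 1.
Try x5 = 1.
Unit clause (x4) forces x4 = 1.
Unit clause (x7') forces x7 = 0.
Try x2 = 1.
Unit clause (x3) forces x3 = 1.
Unit clause (x8') forces x8 = 0.
All clauses are satisfied.

x1: 1,  x2: 1,  x3: 1,  x4: 1,  x5: 1,  x6: 1,  x7: 0,  x8: 0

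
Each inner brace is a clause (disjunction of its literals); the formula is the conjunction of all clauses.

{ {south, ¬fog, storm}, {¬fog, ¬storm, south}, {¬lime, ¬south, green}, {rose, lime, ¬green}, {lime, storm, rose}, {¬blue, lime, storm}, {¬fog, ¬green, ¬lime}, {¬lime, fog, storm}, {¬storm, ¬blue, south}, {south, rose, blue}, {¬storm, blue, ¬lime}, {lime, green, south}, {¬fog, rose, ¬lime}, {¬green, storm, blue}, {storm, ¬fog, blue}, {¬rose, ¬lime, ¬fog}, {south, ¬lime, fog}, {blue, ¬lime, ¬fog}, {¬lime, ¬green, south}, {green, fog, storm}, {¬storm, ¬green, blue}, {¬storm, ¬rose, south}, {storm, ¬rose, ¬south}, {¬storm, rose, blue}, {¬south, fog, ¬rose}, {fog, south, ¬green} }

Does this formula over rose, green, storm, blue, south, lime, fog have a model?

Try south = True.
Try lime = True.
(green) alone gives green = True.
(¬fog) alone gives fog = False.
(storm) alone gives storm = True.
(blue) alone gives blue = True.
(¬rose) alone gives rose = False.
This assignment satisfies each clause.
A satisfying assignment: rose ↦ False,  green ↦ True,  storm ↦ True,  blue ↦ True,  south ↦ True,  lime ↦ True,  fog ↦ False.

Satisfiable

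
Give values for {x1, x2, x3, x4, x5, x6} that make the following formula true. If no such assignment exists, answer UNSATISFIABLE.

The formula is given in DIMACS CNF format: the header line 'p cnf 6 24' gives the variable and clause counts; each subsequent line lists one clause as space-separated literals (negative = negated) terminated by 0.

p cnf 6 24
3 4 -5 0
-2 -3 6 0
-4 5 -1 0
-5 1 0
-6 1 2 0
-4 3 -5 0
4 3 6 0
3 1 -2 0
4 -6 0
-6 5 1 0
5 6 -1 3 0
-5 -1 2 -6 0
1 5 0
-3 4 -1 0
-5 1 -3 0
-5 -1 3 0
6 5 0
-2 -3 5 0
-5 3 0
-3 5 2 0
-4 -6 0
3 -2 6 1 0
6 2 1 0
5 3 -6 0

x1: True, x2: False, x3: True, x4: True, x5: True, x6: False

Case x5 = True:
The clause (x1) is unit, so x1 = True.
The clause (x3) is unit, so x3 = True.
The clause (x4) is unit, so x4 = True.
The clause (¬x6) is unit, so x6 = False.
The clause (¬x2) is unit, so x2 = False.
All clauses are satisfied.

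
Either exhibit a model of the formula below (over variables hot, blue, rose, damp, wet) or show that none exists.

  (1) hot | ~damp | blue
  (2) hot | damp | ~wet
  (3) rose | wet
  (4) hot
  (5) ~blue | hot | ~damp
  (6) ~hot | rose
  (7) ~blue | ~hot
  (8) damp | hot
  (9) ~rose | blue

UNSATISFIABLE

From the singleton clause (hot), hot = 1.
From the singleton clause (rose), rose = 1.
From the singleton clause (~blue), blue = 0.
But (blue) is also a unit clause — contradiction.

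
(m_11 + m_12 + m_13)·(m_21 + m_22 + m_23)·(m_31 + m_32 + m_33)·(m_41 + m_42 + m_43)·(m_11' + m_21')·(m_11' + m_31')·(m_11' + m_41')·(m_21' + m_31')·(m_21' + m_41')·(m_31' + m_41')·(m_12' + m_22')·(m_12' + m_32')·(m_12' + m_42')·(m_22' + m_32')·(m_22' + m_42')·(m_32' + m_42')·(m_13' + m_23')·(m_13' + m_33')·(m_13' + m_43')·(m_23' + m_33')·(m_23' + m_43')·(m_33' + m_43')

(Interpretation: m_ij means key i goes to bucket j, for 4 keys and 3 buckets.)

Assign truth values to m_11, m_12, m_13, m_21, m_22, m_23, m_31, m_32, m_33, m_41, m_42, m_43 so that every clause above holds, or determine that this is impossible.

Case m_11 = 0:
Case m_12 = 1:
Unit clause (m_22') forces m_22 = 0.
Unit clause (m_32') forces m_32 = 0.
Unit clause (m_42') forces m_42 = 0.
Case m_21 = 1:
Unit clause (m_31') forces m_31 = 0.
Unit clause (m_33) forces m_33 = 1.
Unit clause (m_41') forces m_41 = 0.
Unit clause (m_43) forces m_43 = 1.
That conflicts with the unit clause (m_43').
Undo m_21 and try m_21 = 0.
Unit clause (m_23) forces m_23 = 1.
Unit clause (m_13') forces m_13 = 0.
Unit clause (m_33') forces m_33 = 0.
Unit clause (m_31) forces m_31 = 1.
Unit clause (m_41') forces m_41 = 0.
Unit clause (m_43) forces m_43 = 1.
That conflicts with the unit clause (m_43').
Both values of m_21 lead to a conflict.
Undo m_12 and try m_12 = 0.
Unit clause (m_13) forces m_13 = 1.
Unit clause (m_23') forces m_23 = 0.
Unit clause (m_33') forces m_33 = 0.
Unit clause (m_43') forces m_43 = 0.
Case m_21 = 1:
Unit clause (m_31') forces m_31 = 0.
Unit clause (m_32) forces m_32 = 1.
Unit clause (m_41') forces m_41 = 0.
Unit clause (m_42) forces m_42 = 1.
That conflicts with the unit clause (m_42').
Undo m_21 and try m_21 = 0.
Unit clause (m_22) forces m_22 = 1.
Unit clause (m_32') forces m_32 = 0.
Unit clause (m_31) forces m_31 = 1.
Unit clause (m_41') forces m_41 = 0.
Unit clause (m_42) forces m_42 = 1.
That conflicts with the unit clause (m_42').
Both values of m_21 lead to a conflict.
Both values of m_12 lead to a conflict.
Undo m_11 and try m_11 = 1.
Unit clause (m_21') forces m_21 = 0.
Unit clause (m_31') forces m_31 = 0.
Unit clause (m_41') forces m_41 = 0.
Case m_22 = 1:
Unit clause (m_12') forces m_12 = 0.
Unit clause (m_32') forces m_32 = 0.
Unit clause (m_33) forces m_33 = 1.
Unit clause (m_42') forces m_42 = 0.
Unit clause (m_43) forces m_43 = 1.
That conflicts with the unit clause (m_43').
Undo m_22 and try m_22 = 0.
Unit clause (m_23) forces m_23 = 1.
Unit clause (m_13') forces m_13 = 0.
Unit clause (m_33') forces m_33 = 0.
Unit clause (m_32) forces m_32 = 1.
Unit clause (m_12') forces m_12 = 0.
Unit clause (m_42') forces m_42 = 0.
Unit clause (m_43) forces m_43 = 1.
That conflicts with the unit clause (m_43').
Both values of m_22 lead to a conflict.
Both values of m_11 lead to a conflict.

UNSATISFIABLE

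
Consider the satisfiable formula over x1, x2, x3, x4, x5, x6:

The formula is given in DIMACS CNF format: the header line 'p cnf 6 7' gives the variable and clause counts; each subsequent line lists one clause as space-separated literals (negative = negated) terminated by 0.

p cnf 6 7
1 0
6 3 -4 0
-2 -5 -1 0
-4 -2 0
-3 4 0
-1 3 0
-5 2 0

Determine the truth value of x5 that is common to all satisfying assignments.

False

Suppose x5 = True.
(x1) alone gives x1 = True.
(¬x2) alone gives x2 = False.
That conflicts with the unit clause (x2).
So every satisfying assignment has x5 = False.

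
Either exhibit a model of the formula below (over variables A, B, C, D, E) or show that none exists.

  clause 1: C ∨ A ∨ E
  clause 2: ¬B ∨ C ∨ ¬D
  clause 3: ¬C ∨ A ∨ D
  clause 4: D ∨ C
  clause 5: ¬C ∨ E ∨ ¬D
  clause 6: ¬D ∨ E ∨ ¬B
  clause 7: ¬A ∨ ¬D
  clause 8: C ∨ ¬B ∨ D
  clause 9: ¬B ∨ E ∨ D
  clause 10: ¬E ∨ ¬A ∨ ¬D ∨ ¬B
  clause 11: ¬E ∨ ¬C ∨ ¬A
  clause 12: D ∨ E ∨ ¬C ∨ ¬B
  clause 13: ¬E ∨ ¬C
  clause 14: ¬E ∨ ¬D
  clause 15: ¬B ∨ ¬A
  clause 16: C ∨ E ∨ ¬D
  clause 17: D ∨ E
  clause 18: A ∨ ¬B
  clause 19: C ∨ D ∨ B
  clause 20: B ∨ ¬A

Case D = True:
From the singleton clause (¬A), A = False.
From the singleton clause (¬E), E = False.
From the singleton clause (C), C = True.
Now (¬C) is unsatisfied and unit — conflict.
Undo D and try D = False.
From the singleton clause (C), C = True.
From the singleton clause (A), A = True.
From the singleton clause (¬E), E = False.
Now (E) is unsatisfied and unit — conflict.
Neither D = True nor D = False works.

UNSATISFIABLE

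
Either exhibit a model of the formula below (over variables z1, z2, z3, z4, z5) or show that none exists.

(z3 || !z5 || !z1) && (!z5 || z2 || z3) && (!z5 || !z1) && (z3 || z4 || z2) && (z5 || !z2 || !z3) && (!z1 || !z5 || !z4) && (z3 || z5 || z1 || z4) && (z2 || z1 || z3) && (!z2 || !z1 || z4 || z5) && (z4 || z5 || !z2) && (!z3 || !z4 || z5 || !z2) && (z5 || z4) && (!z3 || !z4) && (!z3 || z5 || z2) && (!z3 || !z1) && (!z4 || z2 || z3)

Try z5 = true.
Unit clause (!z1) forces z1 = false.
Try z2 = false.
Unit clause (z3) forces z3 = true.
Unit clause (!z4) forces z4 = false.
This assignment satisfies each clause.

z1=false; z2=false; z3=true; z4=false; z5=true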